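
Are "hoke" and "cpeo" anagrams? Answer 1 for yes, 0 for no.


Strings: "hoke", "cpeo"
Sorted first:  ehko
Sorted second: ceop
Differ at position 0: 'e' vs 'c' => not anagrams

0


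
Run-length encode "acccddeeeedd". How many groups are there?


Input: acccddeeeedd
Scanning for consecutive runs:
  Group 1: 'a' x 1 (positions 0-0)
  Group 2: 'c' x 3 (positions 1-3)
  Group 3: 'd' x 2 (positions 4-5)
  Group 4: 'e' x 4 (positions 6-9)
  Group 5: 'd' x 2 (positions 10-11)
Total groups: 5

5


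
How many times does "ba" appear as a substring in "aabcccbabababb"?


Searching for "ba" in "aabcccbabababb"
Scanning each position:
  Position 0: "aa" => no
  Position 1: "ab" => no
  Position 2: "bc" => no
  Position 3: "cc" => no
  Position 4: "cc" => no
  Position 5: "cb" => no
  Position 6: "ba" => MATCH
  Position 7: "ab" => no
  Position 8: "ba" => MATCH
  Position 9: "ab" => no
  Position 10: "ba" => MATCH
  Position 11: "ab" => no
  Position 12: "bb" => no
Total occurrences: 3

3


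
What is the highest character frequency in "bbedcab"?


Input: bbedcab
Character counts:
  'a': 1
  'b': 3
  'c': 1
  'd': 1
  'e': 1
Maximum frequency: 3

3


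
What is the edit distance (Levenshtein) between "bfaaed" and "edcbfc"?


Computing edit distance: "bfaaed" -> "edcbfc"
DP table:
           e    d    c    b    f    c
      0    1    2    3    4    5    6
  b   1    1    2    3    3    4    5
  f   2    2    2    3    4    3    4
  a   3    3    3    3    4    4    4
  a   4    4    4    4    4    5    5
  e   5    4    5    5    5    5    6
  d   6    5    4    5    6    6    6
Edit distance = dp[6][6] = 6

6


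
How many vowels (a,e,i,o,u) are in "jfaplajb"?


Input: jfaplajb
Checking each character:
  'j' at position 0: consonant
  'f' at position 1: consonant
  'a' at position 2: vowel (running total: 1)
  'p' at position 3: consonant
  'l' at position 4: consonant
  'a' at position 5: vowel (running total: 2)
  'j' at position 6: consonant
  'b' at position 7: consonant
Total vowels: 2

2


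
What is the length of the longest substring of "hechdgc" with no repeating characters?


Input: "hechdgc"
Sliding window (track last position of each char):
  Position 0 ('h'): window [0,0] length 1 -- new best
  Position 1 ('e'): window [0,1] length 2 -- new best
  Position 2 ('c'): window [0,2] length 3 -- new best
  Position 3 ('h'): repeat (last at 0), move window start to 1
  Position 3 ('h'): window [1,3] length 3
  Position 4 ('d'): window [1,4] length 4 -- new best
  Position 5 ('g'): window [1,5] length 5 -- new best
  Position 6 ('c'): repeat (last at 2), move window start to 3
  Position 6 ('c'): window [3,6] length 4
Longest substring with no repeats: "echdg" with length 5

5


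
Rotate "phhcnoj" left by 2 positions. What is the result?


Input: "phhcnoj", rotate left by 2
First 2 characters: "ph"
Remaining characters: "hcnoj"
Concatenate remaining + first: "hcnoj" + "ph" = "hcnojph"

hcnojph


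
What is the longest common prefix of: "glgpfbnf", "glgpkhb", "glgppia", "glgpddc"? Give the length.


Words: glgpfbnf, glgpkhb, glgppia, glgpddc
  Position 0: all 'g' => match
  Position 1: all 'l' => match
  Position 2: all 'g' => match
  Position 3: all 'p' => match
  Position 4: ('f', 'k', 'p', 'd') => mismatch, stop
LCP = "glgp" (length 4)

4


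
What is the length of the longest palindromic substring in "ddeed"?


Input: "ddeed"
Checking substrings for palindromes:
  [1:5] "deed" (len 4) => palindrome
  [0:2] "dd" (len 2) => palindrome
  [2:4] "ee" (len 2) => palindrome
Longest palindromic substring: "deed" with length 4

4


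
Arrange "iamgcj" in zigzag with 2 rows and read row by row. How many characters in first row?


Zigzag "iamgcj" into 2 rows:
Placing characters:
  'i' => row 0
  'a' => row 1
  'm' => row 0
  'g' => row 1
  'c' => row 0
  'j' => row 1
Rows:
  Row 0: "imc"
  Row 1: "agj"
First row length: 3

3


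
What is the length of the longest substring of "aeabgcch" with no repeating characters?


Input: "aeabgcch"
Sliding window (track last position of each char):
  Position 0 ('a'): window [0,0] length 1 -- new best
  Position 1 ('e'): window [0,1] length 2 -- new best
  Position 2 ('a'): repeat (last at 0), move window start to 1
  Position 2 ('a'): window [1,2] length 2
  Position 3 ('b'): window [1,3] length 3 -- new best
  Position 4 ('g'): window [1,4] length 4 -- new best
  Position 5 ('c'): window [1,5] length 5 -- new best
  Position 6 ('c'): repeat (last at 5), move window start to 6
  Position 6 ('c'): window [6,6] length 1
  Position 7 ('h'): window [6,7] length 2
Longest substring with no repeats: "eabgc" with length 5

5


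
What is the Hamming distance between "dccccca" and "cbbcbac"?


Comparing "dccccca" and "cbbcbac" position by position:
  Position 0: 'd' vs 'c' => differ
  Position 1: 'c' vs 'b' => differ
  Position 2: 'c' vs 'b' => differ
  Position 3: 'c' vs 'c' => same
  Position 4: 'c' vs 'b' => differ
  Position 5: 'c' vs 'a' => differ
  Position 6: 'a' vs 'c' => differ
Total differences (Hamming distance): 6

6


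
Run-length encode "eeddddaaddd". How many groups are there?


Input: eeddddaaddd
Scanning for consecutive runs:
  Group 1: 'e' x 2 (positions 0-1)
  Group 2: 'd' x 4 (positions 2-5)
  Group 3: 'a' x 2 (positions 6-7)
  Group 4: 'd' x 3 (positions 8-10)
Total groups: 4

4


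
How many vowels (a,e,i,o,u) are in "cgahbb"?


Input: cgahbb
Checking each character:
  'c' at position 0: consonant
  'g' at position 1: consonant
  'a' at position 2: vowel (running total: 1)
  'h' at position 3: consonant
  'b' at position 4: consonant
  'b' at position 5: consonant
Total vowels: 1

1


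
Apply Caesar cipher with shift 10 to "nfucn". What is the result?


Caesar cipher: shift "nfucn" by 10
  'n' (pos 13) + 10 = pos 23 = 'x'
  'f' (pos 5) + 10 = pos 15 = 'p'
  'u' (pos 20) + 10 = pos 4 = 'e'
  'c' (pos 2) + 10 = pos 12 = 'm'
  'n' (pos 13) + 10 = pos 23 = 'x'
Result: xpemx

xpemx


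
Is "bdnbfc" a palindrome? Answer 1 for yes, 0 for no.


Input: bdnbfc
Reversed: cfbndb
  Compare pos 0 ('b') with pos 5 ('c'): MISMATCH
  Compare pos 1 ('d') with pos 4 ('f'): MISMATCH
  Compare pos 2 ('n') with pos 3 ('b'): MISMATCH
Result: not a palindrome

0


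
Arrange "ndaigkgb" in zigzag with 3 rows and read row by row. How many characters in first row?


Zigzag "ndaigkgb" into 3 rows:
Placing characters:
  'n' => row 0
  'd' => row 1
  'a' => row 2
  'i' => row 1
  'g' => row 0
  'k' => row 1
  'g' => row 2
  'b' => row 1
Rows:
  Row 0: "ng"
  Row 1: "dikb"
  Row 2: "ag"
First row length: 2

2


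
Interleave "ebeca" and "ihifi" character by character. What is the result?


Interleaving "ebeca" and "ihifi":
  Position 0: 'e' from first, 'i' from second => "ei"
  Position 1: 'b' from first, 'h' from second => "bh"
  Position 2: 'e' from first, 'i' from second => "ei"
  Position 3: 'c' from first, 'f' from second => "cf"
  Position 4: 'a' from first, 'i' from second => "ai"
Result: eibheicfai

eibheicfai


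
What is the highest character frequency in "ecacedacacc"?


Input: ecacedacacc
Character counts:
  'a': 3
  'c': 5
  'd': 1
  'e': 2
Maximum frequency: 5

5


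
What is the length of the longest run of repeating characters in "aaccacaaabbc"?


Input: "aaccacaaabbc"
Scanning for longest run:
  Position 1 ('a'): continues run of 'a', length=2
  Position 2 ('c'): new char, reset run to 1
  Position 3 ('c'): continues run of 'c', length=2
  Position 4 ('a'): new char, reset run to 1
  Position 5 ('c'): new char, reset run to 1
  Position 6 ('a'): new char, reset run to 1
  Position 7 ('a'): continues run of 'a', length=2
  Position 8 ('a'): continues run of 'a', length=3
  Position 9 ('b'): new char, reset run to 1
  Position 10 ('b'): continues run of 'b', length=2
  Position 11 ('c'): new char, reset run to 1
Longest run: 'a' with length 3

3


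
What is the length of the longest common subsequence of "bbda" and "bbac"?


LCS of "bbda" and "bbac"
DP table:
           b    b    a    c
      0    0    0    0    0
  b   0    1    1    1    1
  b   0    1    2    2    2
  d   0    1    2    2    2
  a   0    1    2    3    3
LCS length = dp[4][4] = 3

3


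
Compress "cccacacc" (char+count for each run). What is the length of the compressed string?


Input: cccacacc
Runs:
  'c' x 3 => "c3"
  'a' x 1 => "a1"
  'c' x 1 => "c1"
  'a' x 1 => "a1"
  'c' x 2 => "c2"
Compressed: "c3a1c1a1c2"
Compressed length: 10

10


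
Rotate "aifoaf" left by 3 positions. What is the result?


Input: "aifoaf", rotate left by 3
First 3 characters: "aif"
Remaining characters: "oaf"
Concatenate remaining + first: "oaf" + "aif" = "oafaif"

oafaif


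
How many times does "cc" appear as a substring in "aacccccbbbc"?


Searching for "cc" in "aacccccbbbc"
Scanning each position:
  Position 0: "aa" => no
  Position 1: "ac" => no
  Position 2: "cc" => MATCH
  Position 3: "cc" => MATCH
  Position 4: "cc" => MATCH
  Position 5: "cc" => MATCH
  Position 6: "cb" => no
  Position 7: "bb" => no
  Position 8: "bb" => no
  Position 9: "bc" => no
Total occurrences: 4

4


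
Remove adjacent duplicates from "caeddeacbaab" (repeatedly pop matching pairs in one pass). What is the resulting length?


Input: caeddeacbaab
Stack-based adjacent duplicate removal:
  Read 'c': push. Stack: c
  Read 'a': push. Stack: ca
  Read 'e': push. Stack: cae
  Read 'd': push. Stack: caed
  Read 'd': matches stack top 'd' => pop. Stack: cae
  Read 'e': matches stack top 'e' => pop. Stack: ca
  Read 'a': matches stack top 'a' => pop. Stack: c
  Read 'c': matches stack top 'c' => pop. Stack: (empty)
  Read 'b': push. Stack: b
  Read 'a': push. Stack: ba
  Read 'a': matches stack top 'a' => pop. Stack: b
  Read 'b': matches stack top 'b' => pop. Stack: (empty)
Final stack: "" (length 0)

0


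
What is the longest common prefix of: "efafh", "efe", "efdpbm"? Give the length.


Words: efafh, efe, efdpbm
  Position 0: all 'e' => match
  Position 1: all 'f' => match
  Position 2: ('a', 'e', 'd') => mismatch, stop
LCP = "ef" (length 2)

2


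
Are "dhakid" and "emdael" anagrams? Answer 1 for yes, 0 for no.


Strings: "dhakid", "emdael"
Sorted first:  addhik
Sorted second: adeelm
Differ at position 2: 'd' vs 'e' => not anagrams

0


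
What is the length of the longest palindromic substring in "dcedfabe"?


Input: "dcedfabe"
Checking substrings for palindromes:
  No multi-char palindromic substrings found
Longest palindromic substring: "d" with length 1

1


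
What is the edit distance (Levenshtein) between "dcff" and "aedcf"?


Computing edit distance: "dcff" -> "aedcf"
DP table:
           a    e    d    c    f
      0    1    2    3    4    5
  d   1    1    2    2    3    4
  c   2    2    2    3    2    3
  f   3    3    3    3    3    2
  f   4    4    4    4    4    3
Edit distance = dp[4][5] = 3

3


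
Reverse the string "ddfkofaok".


Input: ddfkofaok
Reading characters right to left:
  Position 8: 'k'
  Position 7: 'o'
  Position 6: 'a'
  Position 5: 'f'
  Position 4: 'o'
  Position 3: 'k'
  Position 2: 'f'
  Position 1: 'd'
  Position 0: 'd'
Reversed: koafokfdd

koafokfdd


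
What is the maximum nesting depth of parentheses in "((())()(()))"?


Input: "((())()(()))"
Tracking depth:
  Position 0 '(': depth becomes 1
  Position 1 '(': depth becomes 2
  Position 2 '(': depth becomes 3
  Position 3 ')': depth becomes 2
  Position 4 ')': depth becomes 1
  Position 5 '(': depth becomes 2
  Position 6 ')': depth becomes 1
  Position 7 '(': depth becomes 2
  Position 8 '(': depth becomes 3
  Position 9 ')': depth becomes 2
  Position 10 ')': depth becomes 1
  Position 11 ')': depth becomes 0
Maximum depth reached: 3

3


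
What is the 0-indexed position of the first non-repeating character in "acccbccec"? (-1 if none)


Input: acccbccec
Character frequencies:
  'a': 1
  'b': 1
  'c': 6
  'e': 1
Scanning left to right for freq == 1:
  Position 0 ('a'): unique! => answer = 0

0


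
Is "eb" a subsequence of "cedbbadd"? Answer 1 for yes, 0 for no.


Check if "eb" is a subsequence of "cedbbadd"
Greedy scan:
  Position 0 ('c'): no match needed
  Position 1 ('e'): matches sub[0] = 'e'
  Position 2 ('d'): no match needed
  Position 3 ('b'): matches sub[1] = 'b'
  Position 4 ('b'): no match needed
  Position 5 ('a'): no match needed
  Position 6 ('d'): no match needed
  Position 7 ('d'): no match needed
All 2 characters matched => is a subsequence

1


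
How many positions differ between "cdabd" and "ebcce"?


Comparing "cdabd" and "ebcce" position by position:
  Position 0: 'c' vs 'e' => DIFFER
  Position 1: 'd' vs 'b' => DIFFER
  Position 2: 'a' vs 'c' => DIFFER
  Position 3: 'b' vs 'c' => DIFFER
  Position 4: 'd' vs 'e' => DIFFER
Positions that differ: 5

5


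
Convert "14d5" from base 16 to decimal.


Input: "14d5" in base 16
Positional expansion:
  Digit '1' (value 1) x 16^3 = 4096
  Digit '4' (value 4) x 16^2 = 1024
  Digit 'd' (value 13) x 16^1 = 208
  Digit '5' (value 5) x 16^0 = 5
Sum = 5333

5333


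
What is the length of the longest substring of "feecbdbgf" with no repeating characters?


Input: "feecbdbgf"
Sliding window (track last position of each char):
  Position 0 ('f'): window [0,0] length 1 -- new best
  Position 1 ('e'): window [0,1] length 2 -- new best
  Position 2 ('e'): repeat (last at 1), move window start to 2
  Position 2 ('e'): window [2,2] length 1
  Position 3 ('c'): window [2,3] length 2
  Position 4 ('b'): window [2,4] length 3 -- new best
  Position 5 ('d'): window [2,5] length 4 -- new best
  Position 6 ('b'): repeat (last at 4), move window start to 5
  Position 6 ('b'): window [5,6] length 2
  Position 7 ('g'): window [5,7] length 3
  Position 8 ('f'): window [5,8] length 4
Longest substring with no repeats: "ecbd" with length 4

4


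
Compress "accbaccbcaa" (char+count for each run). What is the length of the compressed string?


Input: accbaccbcaa
Runs:
  'a' x 1 => "a1"
  'c' x 2 => "c2"
  'b' x 1 => "b1"
  'a' x 1 => "a1"
  'c' x 2 => "c2"
  'b' x 1 => "b1"
  'c' x 1 => "c1"
  'a' x 2 => "a2"
Compressed: "a1c2b1a1c2b1c1a2"
Compressed length: 16

16


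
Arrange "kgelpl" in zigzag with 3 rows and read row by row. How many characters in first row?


Zigzag "kgelpl" into 3 rows:
Placing characters:
  'k' => row 0
  'g' => row 1
  'e' => row 2
  'l' => row 1
  'p' => row 0
  'l' => row 1
Rows:
  Row 0: "kp"
  Row 1: "gll"
  Row 2: "e"
First row length: 2

2


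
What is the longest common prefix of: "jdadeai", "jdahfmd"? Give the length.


Words: jdadeai, jdahfmd
  Position 0: all 'j' => match
  Position 1: all 'd' => match
  Position 2: all 'a' => match
  Position 3: ('d', 'h') => mismatch, stop
LCP = "jda" (length 3)

3


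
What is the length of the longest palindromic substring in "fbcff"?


Input: "fbcff"
Checking substrings for palindromes:
  [3:5] "ff" (len 2) => palindrome
Longest palindromic substring: "ff" with length 2

2


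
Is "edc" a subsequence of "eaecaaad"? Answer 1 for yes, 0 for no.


Check if "edc" is a subsequence of "eaecaaad"
Greedy scan:
  Position 0 ('e'): matches sub[0] = 'e'
  Position 1 ('a'): no match needed
  Position 2 ('e'): no match needed
  Position 3 ('c'): no match needed
  Position 4 ('a'): no match needed
  Position 5 ('a'): no match needed
  Position 6 ('a'): no match needed
  Position 7 ('d'): matches sub[1] = 'd'
Only matched 2/3 characters => not a subsequence

0


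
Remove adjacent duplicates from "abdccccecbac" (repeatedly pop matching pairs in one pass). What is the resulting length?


Input: abdccccecbac
Stack-based adjacent duplicate removal:
  Read 'a': push. Stack: a
  Read 'b': push. Stack: ab
  Read 'd': push. Stack: abd
  Read 'c': push. Stack: abdc
  Read 'c': matches stack top 'c' => pop. Stack: abd
  Read 'c': push. Stack: abdc
  Read 'c': matches stack top 'c' => pop. Stack: abd
  Read 'e': push. Stack: abde
  Read 'c': push. Stack: abdec
  Read 'b': push. Stack: abdecb
  Read 'a': push. Stack: abdecba
  Read 'c': push. Stack: abdecbac
Final stack: "abdecbac" (length 8)

8


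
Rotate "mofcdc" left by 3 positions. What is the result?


Input: "mofcdc", rotate left by 3
First 3 characters: "mof"
Remaining characters: "cdc"
Concatenate remaining + first: "cdc" + "mof" = "cdcmof"

cdcmof


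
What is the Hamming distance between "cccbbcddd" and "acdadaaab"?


Comparing "cccbbcddd" and "acdadaaab" position by position:
  Position 0: 'c' vs 'a' => differ
  Position 1: 'c' vs 'c' => same
  Position 2: 'c' vs 'd' => differ
  Position 3: 'b' vs 'a' => differ
  Position 4: 'b' vs 'd' => differ
  Position 5: 'c' vs 'a' => differ
  Position 6: 'd' vs 'a' => differ
  Position 7: 'd' vs 'a' => differ
  Position 8: 'd' vs 'b' => differ
Total differences (Hamming distance): 8

8


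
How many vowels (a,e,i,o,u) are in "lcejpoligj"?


Input: lcejpoligj
Checking each character:
  'l' at position 0: consonant
  'c' at position 1: consonant
  'e' at position 2: vowel (running total: 1)
  'j' at position 3: consonant
  'p' at position 4: consonant
  'o' at position 5: vowel (running total: 2)
  'l' at position 6: consonant
  'i' at position 7: vowel (running total: 3)
  'g' at position 8: consonant
  'j' at position 9: consonant
Total vowels: 3

3


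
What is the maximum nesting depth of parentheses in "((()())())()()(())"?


Input: "((()())())()()(())"
Tracking depth:
  Position 0 '(': depth becomes 1
  Position 1 '(': depth becomes 2
  Position 2 '(': depth becomes 3
  Position 3 ')': depth becomes 2
  Position 4 '(': depth becomes 3
  Position 5 ')': depth becomes 2
  Position 6 ')': depth becomes 1
  Position 7 '(': depth becomes 2
  Position 8 ')': depth becomes 1
  Position 9 ')': depth becomes 0
  Position 10 '(': depth becomes 1
  Position 11 ')': depth becomes 0
  Position 12 '(': depth becomes 1
  Position 13 ')': depth becomes 0
  Position 14 '(': depth becomes 1
  Position 15 '(': depth becomes 2
  Position 16 ')': depth becomes 1
  Position 17 ')': depth becomes 0
Maximum depth reached: 3

3


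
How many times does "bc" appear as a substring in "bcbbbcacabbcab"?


Searching for "bc" in "bcbbbcacabbcab"
Scanning each position:
  Position 0: "bc" => MATCH
  Position 1: "cb" => no
  Position 2: "bb" => no
  Position 3: "bb" => no
  Position 4: "bc" => MATCH
  Position 5: "ca" => no
  Position 6: "ac" => no
  Position 7: "ca" => no
  Position 8: "ab" => no
  Position 9: "bb" => no
  Position 10: "bc" => MATCH
  Position 11: "ca" => no
  Position 12: "ab" => no
Total occurrences: 3

3


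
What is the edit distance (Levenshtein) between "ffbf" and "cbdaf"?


Computing edit distance: "ffbf" -> "cbdaf"
DP table:
           c    b    d    a    f
      0    1    2    3    4    5
  f   1    1    2    3    4    4
  f   2    2    2    3    4    4
  b   3    3    2    3    4    5
  f   4    4    3    3    4    4
Edit distance = dp[4][5] = 4

4


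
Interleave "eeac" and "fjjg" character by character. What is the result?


Interleaving "eeac" and "fjjg":
  Position 0: 'e' from first, 'f' from second => "ef"
  Position 1: 'e' from first, 'j' from second => "ej"
  Position 2: 'a' from first, 'j' from second => "aj"
  Position 3: 'c' from first, 'g' from second => "cg"
Result: efejajcg

efejajcg


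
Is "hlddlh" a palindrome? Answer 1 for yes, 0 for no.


Input: hlddlh
Reversed: hlddlh
  Compare pos 0 ('h') with pos 5 ('h'): match
  Compare pos 1 ('l') with pos 4 ('l'): match
  Compare pos 2 ('d') with pos 3 ('d'): match
Result: palindrome

1


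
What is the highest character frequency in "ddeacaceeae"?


Input: ddeacaceeae
Character counts:
  'a': 3
  'c': 2
  'd': 2
  'e': 4
Maximum frequency: 4

4


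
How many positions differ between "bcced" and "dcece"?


Comparing "bcced" and "dcece" position by position:
  Position 0: 'b' vs 'd' => DIFFER
  Position 1: 'c' vs 'c' => same
  Position 2: 'c' vs 'e' => DIFFER
  Position 3: 'e' vs 'c' => DIFFER
  Position 4: 'd' vs 'e' => DIFFER
Positions that differ: 4

4


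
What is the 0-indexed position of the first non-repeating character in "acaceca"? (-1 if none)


Input: acaceca
Character frequencies:
  'a': 3
  'c': 3
  'e': 1
Scanning left to right for freq == 1:
  Position 0 ('a'): freq=3, skip
  Position 1 ('c'): freq=3, skip
  Position 2 ('a'): freq=3, skip
  Position 3 ('c'): freq=3, skip
  Position 4 ('e'): unique! => answer = 4

4


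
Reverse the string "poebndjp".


Input: poebndjp
Reading characters right to left:
  Position 7: 'p'
  Position 6: 'j'
  Position 5: 'd'
  Position 4: 'n'
  Position 3: 'b'
  Position 2: 'e'
  Position 1: 'o'
  Position 0: 'p'
Reversed: pjdnbeop

pjdnbeop


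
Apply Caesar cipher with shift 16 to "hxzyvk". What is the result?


Caesar cipher: shift "hxzyvk" by 16
  'h' (pos 7) + 16 = pos 23 = 'x'
  'x' (pos 23) + 16 = pos 13 = 'n'
  'z' (pos 25) + 16 = pos 15 = 'p'
  'y' (pos 24) + 16 = pos 14 = 'o'
  'v' (pos 21) + 16 = pos 11 = 'l'
  'k' (pos 10) + 16 = pos 0 = 'a'
Result: xnpola

xnpola


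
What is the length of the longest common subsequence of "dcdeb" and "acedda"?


LCS of "dcdeb" and "acedda"
DP table:
           a    c    e    d    d    a
      0    0    0    0    0    0    0
  d   0    0    0    0    1    1    1
  c   0    0    1    1    1    1    1
  d   0    0    1    1    2    2    2
  e   0    0    1    2    2    2    2
  b   0    0    1    2    2    2    2
LCS length = dp[5][6] = 2

2


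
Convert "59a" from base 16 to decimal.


Input: "59a" in base 16
Positional expansion:
  Digit '5' (value 5) x 16^2 = 1280
  Digit '9' (value 9) x 16^1 = 144
  Digit 'a' (value 10) x 16^0 = 10
Sum = 1434

1434


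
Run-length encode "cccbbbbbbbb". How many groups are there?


Input: cccbbbbbbbb
Scanning for consecutive runs:
  Group 1: 'c' x 3 (positions 0-2)
  Group 2: 'b' x 8 (positions 3-10)
Total groups: 2

2


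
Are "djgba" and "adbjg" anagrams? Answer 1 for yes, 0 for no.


Strings: "djgba", "adbjg"
Sorted first:  abdgj
Sorted second: abdgj
Sorted forms match => anagrams

1


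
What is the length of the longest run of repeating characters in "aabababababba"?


Input: "aabababababba"
Scanning for longest run:
  Position 1 ('a'): continues run of 'a', length=2
  Position 2 ('b'): new char, reset run to 1
  Position 3 ('a'): new char, reset run to 1
  Position 4 ('b'): new char, reset run to 1
  Position 5 ('a'): new char, reset run to 1
  Position 6 ('b'): new char, reset run to 1
  Position 7 ('a'): new char, reset run to 1
  Position 8 ('b'): new char, reset run to 1
  Position 9 ('a'): new char, reset run to 1
  Position 10 ('b'): new char, reset run to 1
  Position 11 ('b'): continues run of 'b', length=2
  Position 12 ('a'): new char, reset run to 1
Longest run: 'a' with length 2

2


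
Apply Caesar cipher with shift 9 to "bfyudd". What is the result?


Caesar cipher: shift "bfyudd" by 9
  'b' (pos 1) + 9 = pos 10 = 'k'
  'f' (pos 5) + 9 = pos 14 = 'o'
  'y' (pos 24) + 9 = pos 7 = 'h'
  'u' (pos 20) + 9 = pos 3 = 'd'
  'd' (pos 3) + 9 = pos 12 = 'm'
  'd' (pos 3) + 9 = pos 12 = 'm'
Result: kohdmm

kohdmm


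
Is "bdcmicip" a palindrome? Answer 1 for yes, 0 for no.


Input: bdcmicip
Reversed: picimcdb
  Compare pos 0 ('b') with pos 7 ('p'): MISMATCH
  Compare pos 1 ('d') with pos 6 ('i'): MISMATCH
  Compare pos 2 ('c') with pos 5 ('c'): match
  Compare pos 3 ('m') with pos 4 ('i'): MISMATCH
Result: not a palindrome

0


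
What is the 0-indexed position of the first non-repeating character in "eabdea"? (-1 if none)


Input: eabdea
Character frequencies:
  'a': 2
  'b': 1
  'd': 1
  'e': 2
Scanning left to right for freq == 1:
  Position 0 ('e'): freq=2, skip
  Position 1 ('a'): freq=2, skip
  Position 2 ('b'): unique! => answer = 2

2


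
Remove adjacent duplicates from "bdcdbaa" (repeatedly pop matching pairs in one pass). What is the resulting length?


Input: bdcdbaa
Stack-based adjacent duplicate removal:
  Read 'b': push. Stack: b
  Read 'd': push. Stack: bd
  Read 'c': push. Stack: bdc
  Read 'd': push. Stack: bdcd
  Read 'b': push. Stack: bdcdb
  Read 'a': push. Stack: bdcdba
  Read 'a': matches stack top 'a' => pop. Stack: bdcdb
Final stack: "bdcdb" (length 5)

5


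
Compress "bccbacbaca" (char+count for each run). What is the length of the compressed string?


Input: bccbacbaca
Runs:
  'b' x 1 => "b1"
  'c' x 2 => "c2"
  'b' x 1 => "b1"
  'a' x 1 => "a1"
  'c' x 1 => "c1"
  'b' x 1 => "b1"
  'a' x 1 => "a1"
  'c' x 1 => "c1"
  'a' x 1 => "a1"
Compressed: "b1c2b1a1c1b1a1c1a1"
Compressed length: 18

18


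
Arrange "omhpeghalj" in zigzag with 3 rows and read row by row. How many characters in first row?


Zigzag "omhpeghalj" into 3 rows:
Placing characters:
  'o' => row 0
  'm' => row 1
  'h' => row 2
  'p' => row 1
  'e' => row 0
  'g' => row 1
  'h' => row 2
  'a' => row 1
  'l' => row 0
  'j' => row 1
Rows:
  Row 0: "oel"
  Row 1: "mpgaj"
  Row 2: "hh"
First row length: 3

3


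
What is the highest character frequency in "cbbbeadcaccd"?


Input: cbbbeadcaccd
Character counts:
  'a': 2
  'b': 3
  'c': 4
  'd': 2
  'e': 1
Maximum frequency: 4

4


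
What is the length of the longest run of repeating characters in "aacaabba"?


Input: "aacaabba"
Scanning for longest run:
  Position 1 ('a'): continues run of 'a', length=2
  Position 2 ('c'): new char, reset run to 1
  Position 3 ('a'): new char, reset run to 1
  Position 4 ('a'): continues run of 'a', length=2
  Position 5 ('b'): new char, reset run to 1
  Position 6 ('b'): continues run of 'b', length=2
  Position 7 ('a'): new char, reset run to 1
Longest run: 'a' with length 2

2


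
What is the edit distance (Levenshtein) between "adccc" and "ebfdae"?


Computing edit distance: "adccc" -> "ebfdae"
DP table:
           e    b    f    d    a    e
      0    1    2    3    4    5    6
  a   1    1    2    3    4    4    5
  d   2    2    2    3    3    4    5
  c   3    3    3    3    4    4    5
  c   4    4    4    4    4    5    5
  c   5    5    5    5    5    5    6
Edit distance = dp[5][6] = 6

6


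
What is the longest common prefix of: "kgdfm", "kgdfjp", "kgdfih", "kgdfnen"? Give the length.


Words: kgdfm, kgdfjp, kgdfih, kgdfnen
  Position 0: all 'k' => match
  Position 1: all 'g' => match
  Position 2: all 'd' => match
  Position 3: all 'f' => match
  Position 4: ('m', 'j', 'i', 'n') => mismatch, stop
LCP = "kgdf" (length 4)

4


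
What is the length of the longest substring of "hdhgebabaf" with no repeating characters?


Input: "hdhgebabaf"
Sliding window (track last position of each char):
  Position 0 ('h'): window [0,0] length 1 -- new best
  Position 1 ('d'): window [0,1] length 2 -- new best
  Position 2 ('h'): repeat (last at 0), move window start to 1
  Position 2 ('h'): window [1,2] length 2
  Position 3 ('g'): window [1,3] length 3 -- new best
  Position 4 ('e'): window [1,4] length 4 -- new best
  Position 5 ('b'): window [1,5] length 5 -- new best
  Position 6 ('a'): window [1,6] length 6 -- new best
  Position 7 ('b'): repeat (last at 5), move window start to 6
  Position 7 ('b'): window [6,7] length 2
  Position 8 ('a'): repeat (last at 6), move window start to 7
  Position 8 ('a'): window [7,8] length 2
  Position 9 ('f'): window [7,9] length 3
Longest substring with no repeats: "dhgeba" with length 6

6


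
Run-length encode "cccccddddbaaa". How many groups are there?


Input: cccccddddbaaa
Scanning for consecutive runs:
  Group 1: 'c' x 5 (positions 0-4)
  Group 2: 'd' x 4 (positions 5-8)
  Group 3: 'b' x 1 (positions 9-9)
  Group 4: 'a' x 3 (positions 10-12)
Total groups: 4

4


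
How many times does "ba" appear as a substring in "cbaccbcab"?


Searching for "ba" in "cbaccbcab"
Scanning each position:
  Position 0: "cb" => no
  Position 1: "ba" => MATCH
  Position 2: "ac" => no
  Position 3: "cc" => no
  Position 4: "cb" => no
  Position 5: "bc" => no
  Position 6: "ca" => no
  Position 7: "ab" => no
Total occurrences: 1

1


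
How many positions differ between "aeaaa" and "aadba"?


Comparing "aeaaa" and "aadba" position by position:
  Position 0: 'a' vs 'a' => same
  Position 1: 'e' vs 'a' => DIFFER
  Position 2: 'a' vs 'd' => DIFFER
  Position 3: 'a' vs 'b' => DIFFER
  Position 4: 'a' vs 'a' => same
Positions that differ: 3

3


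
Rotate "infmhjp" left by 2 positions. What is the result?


Input: "infmhjp", rotate left by 2
First 2 characters: "in"
Remaining characters: "fmhjp"
Concatenate remaining + first: "fmhjp" + "in" = "fmhjpin"

fmhjpin


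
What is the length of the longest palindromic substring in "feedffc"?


Input: "feedffc"
Checking substrings for palindromes:
  [1:3] "ee" (len 2) => palindrome
  [4:6] "ff" (len 2) => palindrome
Longest palindromic substring: "ee" with length 2

2


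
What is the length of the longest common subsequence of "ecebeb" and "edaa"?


LCS of "ecebeb" and "edaa"
DP table:
           e    d    a    a
      0    0    0    0    0
  e   0    1    1    1    1
  c   0    1    1    1    1
  e   0    1    1    1    1
  b   0    1    1    1    1
  e   0    1    1    1    1
  b   0    1    1    1    1
LCS length = dp[6][4] = 1

1


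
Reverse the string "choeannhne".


Input: choeannhne
Reading characters right to left:
  Position 9: 'e'
  Position 8: 'n'
  Position 7: 'h'
  Position 6: 'n'
  Position 5: 'n'
  Position 4: 'a'
  Position 3: 'e'
  Position 2: 'o'
  Position 1: 'h'
  Position 0: 'c'
Reversed: enhnnaeohc

enhnnaeohc


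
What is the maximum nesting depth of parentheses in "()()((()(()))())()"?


Input: "()()((()(()))())()"
Tracking depth:
  Position 0 '(': depth becomes 1
  Position 1 ')': depth becomes 0
  Position 2 '(': depth becomes 1
  Position 3 ')': depth becomes 0
  Position 4 '(': depth becomes 1
  Position 5 '(': depth becomes 2
  Position 6 '(': depth becomes 3
  Position 7 ')': depth becomes 2
  Position 8 '(': depth becomes 3
  Position 9 '(': depth becomes 4
  Position 10 ')': depth becomes 3
  Position 11 ')': depth becomes 2
  Position 12 ')': depth becomes 1
  Position 13 '(': depth becomes 2
  Position 14 ')': depth becomes 1
  Position 15 ')': depth becomes 0
  Position 16 '(': depth becomes 1
  Position 17 ')': depth becomes 0
Maximum depth reached: 4

4


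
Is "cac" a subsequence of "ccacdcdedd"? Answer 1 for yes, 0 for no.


Check if "cac" is a subsequence of "ccacdcdedd"
Greedy scan:
  Position 0 ('c'): matches sub[0] = 'c'
  Position 1 ('c'): no match needed
  Position 2 ('a'): matches sub[1] = 'a'
  Position 3 ('c'): matches sub[2] = 'c'
  Position 4 ('d'): no match needed
  Position 5 ('c'): no match needed
  Position 6 ('d'): no match needed
  Position 7 ('e'): no match needed
  Position 8 ('d'): no match needed
  Position 9 ('d'): no match needed
All 3 characters matched => is a subsequence

1


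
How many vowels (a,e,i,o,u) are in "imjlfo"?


Input: imjlfo
Checking each character:
  'i' at position 0: vowel (running total: 1)
  'm' at position 1: consonant
  'j' at position 2: consonant
  'l' at position 3: consonant
  'f' at position 4: consonant
  'o' at position 5: vowel (running total: 2)
Total vowels: 2

2


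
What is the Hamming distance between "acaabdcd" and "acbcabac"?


Comparing "acaabdcd" and "acbcabac" position by position:
  Position 0: 'a' vs 'a' => same
  Position 1: 'c' vs 'c' => same
  Position 2: 'a' vs 'b' => differ
  Position 3: 'a' vs 'c' => differ
  Position 4: 'b' vs 'a' => differ
  Position 5: 'd' vs 'b' => differ
  Position 6: 'c' vs 'a' => differ
  Position 7: 'd' vs 'c' => differ
Total differences (Hamming distance): 6

6


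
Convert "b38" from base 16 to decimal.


Input: "b38" in base 16
Positional expansion:
  Digit 'b' (value 11) x 16^2 = 2816
  Digit '3' (value 3) x 16^1 = 48
  Digit '8' (value 8) x 16^0 = 8
Sum = 2872

2872


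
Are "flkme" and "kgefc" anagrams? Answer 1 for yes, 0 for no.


Strings: "flkme", "kgefc"
Sorted first:  efklm
Sorted second: cefgk
Differ at position 0: 'e' vs 'c' => not anagrams

0


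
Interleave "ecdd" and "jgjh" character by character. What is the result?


Interleaving "ecdd" and "jgjh":
  Position 0: 'e' from first, 'j' from second => "ej"
  Position 1: 'c' from first, 'g' from second => "cg"
  Position 2: 'd' from first, 'j' from second => "dj"
  Position 3: 'd' from first, 'h' from second => "dh"
Result: ejcgdjdh

ejcgdjdh


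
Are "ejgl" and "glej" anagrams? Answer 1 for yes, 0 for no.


Strings: "ejgl", "glej"
Sorted first:  egjl
Sorted second: egjl
Sorted forms match => anagrams

1


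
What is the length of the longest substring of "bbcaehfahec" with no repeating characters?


Input: "bbcaehfahec"
Sliding window (track last position of each char):
  Position 0 ('b'): window [0,0] length 1 -- new best
  Position 1 ('b'): repeat (last at 0), move window start to 1
  Position 1 ('b'): window [1,1] length 1
  Position 2 ('c'): window [1,2] length 2 -- new best
  Position 3 ('a'): window [1,3] length 3 -- new best
  Position 4 ('e'): window [1,4] length 4 -- new best
  Position 5 ('h'): window [1,5] length 5 -- new best
  Position 6 ('f'): window [1,6] length 6 -- new best
  Position 7 ('a'): repeat (last at 3), move window start to 4
  Position 7 ('a'): window [4,7] length 4
  Position 8 ('h'): repeat (last at 5), move window start to 6
  Position 8 ('h'): window [6,8] length 3
  Position 9 ('e'): window [6,9] length 4
  Position 10 ('c'): window [6,10] length 5
Longest substring with no repeats: "bcaehf" with length 6

6


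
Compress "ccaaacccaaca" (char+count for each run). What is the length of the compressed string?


Input: ccaaacccaaca
Runs:
  'c' x 2 => "c2"
  'a' x 3 => "a3"
  'c' x 3 => "c3"
  'a' x 2 => "a2"
  'c' x 1 => "c1"
  'a' x 1 => "a1"
Compressed: "c2a3c3a2c1a1"
Compressed length: 12

12


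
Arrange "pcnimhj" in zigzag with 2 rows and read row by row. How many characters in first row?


Zigzag "pcnimhj" into 2 rows:
Placing characters:
  'p' => row 0
  'c' => row 1
  'n' => row 0
  'i' => row 1
  'm' => row 0
  'h' => row 1
  'j' => row 0
Rows:
  Row 0: "pnmj"
  Row 1: "cih"
First row length: 4

4


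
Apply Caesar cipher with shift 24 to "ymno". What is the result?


Caesar cipher: shift "ymno" by 24
  'y' (pos 24) + 24 = pos 22 = 'w'
  'm' (pos 12) + 24 = pos 10 = 'k'
  'n' (pos 13) + 24 = pos 11 = 'l'
  'o' (pos 14) + 24 = pos 12 = 'm'
Result: wklm

wklm


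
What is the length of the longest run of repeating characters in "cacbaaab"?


Input: "cacbaaab"
Scanning for longest run:
  Position 1 ('a'): new char, reset run to 1
  Position 2 ('c'): new char, reset run to 1
  Position 3 ('b'): new char, reset run to 1
  Position 4 ('a'): new char, reset run to 1
  Position 5 ('a'): continues run of 'a', length=2
  Position 6 ('a'): continues run of 'a', length=3
  Position 7 ('b'): new char, reset run to 1
Longest run: 'a' with length 3

3


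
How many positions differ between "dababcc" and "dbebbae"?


Comparing "dababcc" and "dbebbae" position by position:
  Position 0: 'd' vs 'd' => same
  Position 1: 'a' vs 'b' => DIFFER
  Position 2: 'b' vs 'e' => DIFFER
  Position 3: 'a' vs 'b' => DIFFER
  Position 4: 'b' vs 'b' => same
  Position 5: 'c' vs 'a' => DIFFER
  Position 6: 'c' vs 'e' => DIFFER
Positions that differ: 5

5


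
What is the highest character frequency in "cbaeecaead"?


Input: cbaeecaead
Character counts:
  'a': 3
  'b': 1
  'c': 2
  'd': 1
  'e': 3
Maximum frequency: 3

3


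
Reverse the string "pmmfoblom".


Input: pmmfoblom
Reading characters right to left:
  Position 8: 'm'
  Position 7: 'o'
  Position 6: 'l'
  Position 5: 'b'
  Position 4: 'o'
  Position 3: 'f'
  Position 2: 'm'
  Position 1: 'm'
  Position 0: 'p'
Reversed: molbofmmp

molbofmmp


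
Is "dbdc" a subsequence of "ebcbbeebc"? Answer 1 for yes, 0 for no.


Check if "dbdc" is a subsequence of "ebcbbeebc"
Greedy scan:
  Position 0 ('e'): no match needed
  Position 1 ('b'): no match needed
  Position 2 ('c'): no match needed
  Position 3 ('b'): no match needed
  Position 4 ('b'): no match needed
  Position 5 ('e'): no match needed
  Position 6 ('e'): no match needed
  Position 7 ('b'): no match needed
  Position 8 ('c'): no match needed
Only matched 0/4 characters => not a subsequence

0


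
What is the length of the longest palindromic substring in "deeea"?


Input: "deeea"
Checking substrings for palindromes:
  [1:4] "eee" (len 3) => palindrome
  [1:3] "ee" (len 2) => palindrome
  [2:4] "ee" (len 2) => palindrome
Longest palindromic substring: "eee" with length 3

3


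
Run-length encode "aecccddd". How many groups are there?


Input: aecccddd
Scanning for consecutive runs:
  Group 1: 'a' x 1 (positions 0-0)
  Group 2: 'e' x 1 (positions 1-1)
  Group 3: 'c' x 3 (positions 2-4)
  Group 4: 'd' x 3 (positions 5-7)
Total groups: 4

4


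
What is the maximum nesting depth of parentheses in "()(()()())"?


Input: "()(()()())"
Tracking depth:
  Position 0 '(': depth becomes 1
  Position 1 ')': depth becomes 0
  Position 2 '(': depth becomes 1
  Position 3 '(': depth becomes 2
  Position 4 ')': depth becomes 1
  Position 5 '(': depth becomes 2
  Position 6 ')': depth becomes 1
  Position 7 '(': depth becomes 2
  Position 8 ')': depth becomes 1
  Position 9 ')': depth becomes 0
Maximum depth reached: 2

2


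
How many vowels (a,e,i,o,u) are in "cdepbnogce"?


Input: cdepbnogce
Checking each character:
  'c' at position 0: consonant
  'd' at position 1: consonant
  'e' at position 2: vowel (running total: 1)
  'p' at position 3: consonant
  'b' at position 4: consonant
  'n' at position 5: consonant
  'o' at position 6: vowel (running total: 2)
  'g' at position 7: consonant
  'c' at position 8: consonant
  'e' at position 9: vowel (running total: 3)
Total vowels: 3

3


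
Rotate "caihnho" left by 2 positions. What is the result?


Input: "caihnho", rotate left by 2
First 2 characters: "ca"
Remaining characters: "ihnho"
Concatenate remaining + first: "ihnho" + "ca" = "ihnhoca"

ihnhoca


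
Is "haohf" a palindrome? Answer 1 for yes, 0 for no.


Input: haohf
Reversed: fhoah
  Compare pos 0 ('h') with pos 4 ('f'): MISMATCH
  Compare pos 1 ('a') with pos 3 ('h'): MISMATCH
Result: not a palindrome

0


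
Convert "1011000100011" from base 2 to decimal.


Input: "1011000100011" in base 2
Positional expansion:
  Digit '1' (value 1) x 2^12 = 4096
  Digit '0' (value 0) x 2^11 = 0
  Digit '1' (value 1) x 2^10 = 1024
  Digit '1' (value 1) x 2^9 = 512
  Digit '0' (value 0) x 2^8 = 0
  Digit '0' (value 0) x 2^7 = 0
  Digit '0' (value 0) x 2^6 = 0
  Digit '1' (value 1) x 2^5 = 32
  Digit '0' (value 0) x 2^4 = 0
  Digit '0' (value 0) x 2^3 = 0
  Digit '0' (value 0) x 2^2 = 0
  Digit '1' (value 1) x 2^1 = 2
  Digit '1' (value 1) x 2^0 = 1
Sum = 5667

5667


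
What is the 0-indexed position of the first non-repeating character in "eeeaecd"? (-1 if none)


Input: eeeaecd
Character frequencies:
  'a': 1
  'c': 1
  'd': 1
  'e': 4
Scanning left to right for freq == 1:
  Position 0 ('e'): freq=4, skip
  Position 1 ('e'): freq=4, skip
  Position 2 ('e'): freq=4, skip
  Position 3 ('a'): unique! => answer = 3

3


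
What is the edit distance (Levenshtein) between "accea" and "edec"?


Computing edit distance: "accea" -> "edec"
DP table:
           e    d    e    c
      0    1    2    3    4
  a   1    1    2    3    4
  c   2    2    2    3    3
  c   3    3    3    3    3
  e   4    3    4    3    4
  a   5    4    4    4    4
Edit distance = dp[5][4] = 4

4


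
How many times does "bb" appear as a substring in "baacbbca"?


Searching for "bb" in "baacbbca"
Scanning each position:
  Position 0: "ba" => no
  Position 1: "aa" => no
  Position 2: "ac" => no
  Position 3: "cb" => no
  Position 4: "bb" => MATCH
  Position 5: "bc" => no
  Position 6: "ca" => no
Total occurrences: 1

1


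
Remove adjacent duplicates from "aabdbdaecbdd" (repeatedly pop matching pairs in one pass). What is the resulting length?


Input: aabdbdaecbdd
Stack-based adjacent duplicate removal:
  Read 'a': push. Stack: a
  Read 'a': matches stack top 'a' => pop. Stack: (empty)
  Read 'b': push. Stack: b
  Read 'd': push. Stack: bd
  Read 'b': push. Stack: bdb
  Read 'd': push. Stack: bdbd
  Read 'a': push. Stack: bdbda
  Read 'e': push. Stack: bdbdae
  Read 'c': push. Stack: bdbdaec
  Read 'b': push. Stack: bdbdaecb
  Read 'd': push. Stack: bdbdaecbd
  Read 'd': matches stack top 'd' => pop. Stack: bdbdaecb
Final stack: "bdbdaecb" (length 8)

8
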